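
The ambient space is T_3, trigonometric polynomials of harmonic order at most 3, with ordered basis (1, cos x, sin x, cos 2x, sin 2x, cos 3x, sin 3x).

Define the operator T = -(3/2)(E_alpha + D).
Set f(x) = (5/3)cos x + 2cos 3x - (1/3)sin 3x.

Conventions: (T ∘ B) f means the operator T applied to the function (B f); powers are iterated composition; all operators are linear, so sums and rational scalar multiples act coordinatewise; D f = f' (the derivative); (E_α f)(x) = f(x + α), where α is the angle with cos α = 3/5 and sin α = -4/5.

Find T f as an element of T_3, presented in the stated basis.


g(x) = -(3/2)cos x + (1/2)sin x + (1033/250)cos 3x + (1869/250)sin 3x

E_alpha f = cos x + (4/3)sin x - (658/375)cos 3x + (127/125)sin 3x
D f = -(5/3)sin x - cos 3x - 6sin 3x
(E_alpha + D) f = cos x - (1/3)sin x - (1033/375)cos 3x - (623/125)sin 3x
(-(3/2)(E_alpha + D)) f = -(3/2)cos x + (1/2)sin x + (1033/250)cos 3x + (1869/250)sin 3x


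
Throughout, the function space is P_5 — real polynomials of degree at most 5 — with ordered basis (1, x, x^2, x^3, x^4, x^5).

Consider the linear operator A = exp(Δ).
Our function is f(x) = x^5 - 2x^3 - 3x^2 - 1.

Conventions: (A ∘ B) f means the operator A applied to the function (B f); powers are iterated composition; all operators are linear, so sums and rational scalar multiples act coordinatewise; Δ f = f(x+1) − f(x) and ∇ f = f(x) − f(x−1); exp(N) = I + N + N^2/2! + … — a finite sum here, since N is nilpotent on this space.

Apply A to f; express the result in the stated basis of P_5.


g(x) = x^5 + 5x^4 + 18x^3 + 41x^2 + 57x + 35

order-1 term: 5x^4 + 10x^3 + 4x^2 - 7x - 4
order-2 term: 10x^3 + 30x^2 + 29x + 6
order-3 term: 10x^2 + 30x + 23
order-4 term: 5x + 10
order-5 term: 1
the series for exp(Δ) f terminates at order 5
exp(Δ) f = x^5 + 5x^4 + 18x^3 + 41x^2 + 57x + 35


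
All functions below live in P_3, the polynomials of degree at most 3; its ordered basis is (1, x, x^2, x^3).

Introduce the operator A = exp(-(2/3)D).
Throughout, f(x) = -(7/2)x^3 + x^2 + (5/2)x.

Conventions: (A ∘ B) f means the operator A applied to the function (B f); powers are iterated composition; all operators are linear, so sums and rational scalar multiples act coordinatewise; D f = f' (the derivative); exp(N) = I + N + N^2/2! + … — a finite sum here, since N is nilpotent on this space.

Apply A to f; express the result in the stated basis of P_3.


order-1 term: 7x^2 - (4/3)x - 5/3
order-2 term: -(14/3)x + 4/9
order-3 term: 28/27
the series for exp(-(2/3)D) f terminates at order 3
exp(-(2/3)D) f = -(7/2)x^3 + 8x^2 - (7/2)x - 5/27

g(x) = -(7/2)x^3 + 8x^2 - (7/2)x - 5/27


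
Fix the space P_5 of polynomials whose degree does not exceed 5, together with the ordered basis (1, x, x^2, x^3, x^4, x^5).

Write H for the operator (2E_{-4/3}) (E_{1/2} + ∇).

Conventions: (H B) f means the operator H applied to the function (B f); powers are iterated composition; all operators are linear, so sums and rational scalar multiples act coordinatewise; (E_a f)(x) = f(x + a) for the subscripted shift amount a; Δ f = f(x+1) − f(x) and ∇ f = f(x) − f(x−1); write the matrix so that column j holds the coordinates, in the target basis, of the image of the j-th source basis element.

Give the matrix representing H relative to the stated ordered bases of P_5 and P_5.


the matrix is [[2, 1/3, -107/18, 2107/108, -33695/648, 501931/3888]; [0, 2, 2/3, -107/6, 2107/27, -168475/648]; [0, 0, 2, 1, -107/3, 10535/54]; [0, 0, 0, 2, 4/3, -535/9]; [0, 0, 0, 0, 2, 5/3]; [0, 0, 0, 0, 0, 2]] (rows listed top to bottom)

image of 1: 2
image of x: 2x + 1/3
image of x^2: 2x^2 + (2/3)x - 107/18
image of x^3: 2x^3 + x^2 - (107/6)x + 2107/108
image of x^4: 2x^4 + (4/3)x^3 - (107/3)x^2 + (2107/27)x - 33695/648
image of x^5: 2x^5 + (5/3)x^4 - (535/9)x^3 + (10535/54)x^2 - (168475/648)x + 501931/3888
each image's coordinates form column j of the matrix


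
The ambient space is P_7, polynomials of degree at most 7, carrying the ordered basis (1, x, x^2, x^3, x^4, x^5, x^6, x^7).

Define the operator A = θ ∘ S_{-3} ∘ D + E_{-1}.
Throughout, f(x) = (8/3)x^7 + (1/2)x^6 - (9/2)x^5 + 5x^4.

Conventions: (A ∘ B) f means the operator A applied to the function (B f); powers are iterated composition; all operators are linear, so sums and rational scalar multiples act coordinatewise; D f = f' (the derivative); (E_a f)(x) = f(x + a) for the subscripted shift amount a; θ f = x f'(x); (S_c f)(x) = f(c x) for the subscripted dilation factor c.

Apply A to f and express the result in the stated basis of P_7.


D f = (56/3)x^6 + 3x^5 - (45/2)x^4 + 20x^3
S_{-3} D f = 13608x^6 - 729x^5 - (3645/2)x^4 - 540x^3
θ S_{-3} D f = 81648x^6 - 3645x^5 - 7290x^4 - 1620x^3
E_{-1} f = (8/3)x^7 - (109/6)x^6 + (97/2)x^5 - (175/3)x^4 + (55/3)x^3 + (53/2)x^2 - (161/6)x + 22/3
(θ ∘ S_{-3} ∘ D + E_{-1}) f = (8/3)x^7 + (489779/6)x^6 - (7193/2)x^5 - (22045/3)x^4 - (4805/3)x^3 + (53/2)x^2 - (161/6)x + 22/3

the result is g(x) = (8/3)x^7 + (489779/6)x^6 - (7193/2)x^5 - (22045/3)x^4 - (4805/3)x^3 + (53/2)x^2 - (161/6)x + 22/3


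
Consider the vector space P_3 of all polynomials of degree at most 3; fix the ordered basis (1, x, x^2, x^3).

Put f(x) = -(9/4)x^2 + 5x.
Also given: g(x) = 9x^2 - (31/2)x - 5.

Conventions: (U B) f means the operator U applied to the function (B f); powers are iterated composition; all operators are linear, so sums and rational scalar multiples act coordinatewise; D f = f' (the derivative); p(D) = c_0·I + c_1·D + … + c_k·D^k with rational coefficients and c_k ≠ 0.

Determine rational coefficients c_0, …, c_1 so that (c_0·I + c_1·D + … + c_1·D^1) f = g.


c_0 = -4, c_1 = -1

D^0 f = -(9/4)x^2 + 5x
D^1 f = -(9/2)x + 5
matching coefficients of g against c_0 f + c_1 Df + … from the top degree down determines the c_i
solution: c_0 = -4, c_1 = -1


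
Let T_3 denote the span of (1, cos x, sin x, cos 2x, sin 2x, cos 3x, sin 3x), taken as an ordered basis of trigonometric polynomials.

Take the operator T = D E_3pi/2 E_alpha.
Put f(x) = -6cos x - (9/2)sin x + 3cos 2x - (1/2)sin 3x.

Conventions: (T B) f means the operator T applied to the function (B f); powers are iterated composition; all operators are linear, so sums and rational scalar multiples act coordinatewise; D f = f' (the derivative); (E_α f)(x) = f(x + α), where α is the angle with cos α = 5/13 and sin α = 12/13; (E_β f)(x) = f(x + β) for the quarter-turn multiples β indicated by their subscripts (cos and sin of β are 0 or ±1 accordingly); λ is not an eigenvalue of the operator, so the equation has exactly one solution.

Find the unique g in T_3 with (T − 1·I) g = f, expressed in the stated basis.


write g with unknown coordinates in the stated basis and equate coefficients in (T − 1·I) g = f
solving from the highest basis element down gives g = (51/8)cos x - (9/4)sin x + (213/365)cos 2x + (714/365)sin 2x + (621/4880)cos 3x - (977/4880)sin 3x
check: T g = (3/8)cos x - (27/4)sin x + (1308/365)cos 2x + (714/365)sin 2x + (621/4880)cos 3x - (3417/4880)sin 3x
so T g − 1·g = -6cos x - (9/2)sin x + 3cos 2x - (1/2)sin 3x = f ✓

the image equals g(x) = (51/8)cos x - (9/4)sin x + (213/365)cos 2x + (714/365)sin 2x + (621/4880)cos 3x - (977/4880)sin 3x


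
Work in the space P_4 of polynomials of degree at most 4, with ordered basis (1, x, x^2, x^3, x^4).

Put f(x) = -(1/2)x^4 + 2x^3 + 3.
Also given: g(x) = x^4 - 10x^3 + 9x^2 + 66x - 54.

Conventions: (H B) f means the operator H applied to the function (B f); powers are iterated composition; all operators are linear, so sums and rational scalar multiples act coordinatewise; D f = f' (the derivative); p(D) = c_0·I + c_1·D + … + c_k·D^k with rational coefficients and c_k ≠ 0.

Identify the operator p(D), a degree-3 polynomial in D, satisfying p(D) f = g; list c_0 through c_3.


c_0 = -2, c_1 = 3, c_2 = 3/2, c_3 = -4

D^0 f = -(1/2)x^4 + 2x^3 + 3
D^1 f = -2x^3 + 6x^2
D^2 f = -6x^2 + 12x
D^3 f = -12x + 12
matching coefficients of g against c_0 f + c_1 Df + … from the top degree down determines the c_i
solution: c_0 = -2, c_1 = 3, c_2 = 3/2, c_3 = -4


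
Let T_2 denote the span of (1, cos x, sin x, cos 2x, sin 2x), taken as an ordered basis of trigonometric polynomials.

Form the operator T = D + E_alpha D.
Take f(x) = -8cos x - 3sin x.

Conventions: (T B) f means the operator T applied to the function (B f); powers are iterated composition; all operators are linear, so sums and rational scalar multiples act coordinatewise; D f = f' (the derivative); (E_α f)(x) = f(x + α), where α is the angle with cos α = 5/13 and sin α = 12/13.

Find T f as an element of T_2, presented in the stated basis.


the result is g(x) = (42/13)cos x + (180/13)sin x

D f = -3cos x + 8sin x
D f = -3cos x + 8sin x
E_alpha D f = (81/13)cos x + (76/13)sin x
(D + E_alpha D) f = (42/13)cos x + (180/13)sin x


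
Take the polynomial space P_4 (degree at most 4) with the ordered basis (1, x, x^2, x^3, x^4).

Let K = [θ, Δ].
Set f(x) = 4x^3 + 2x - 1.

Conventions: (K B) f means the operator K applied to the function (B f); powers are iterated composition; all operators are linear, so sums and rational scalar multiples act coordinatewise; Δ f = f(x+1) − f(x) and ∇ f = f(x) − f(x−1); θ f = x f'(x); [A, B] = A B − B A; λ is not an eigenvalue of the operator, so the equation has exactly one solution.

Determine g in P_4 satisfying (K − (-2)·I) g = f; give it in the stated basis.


write g with unknown coordinates in the stated basis and equate coefficients in (K − (-2)·I) g = f
solving from the highest basis element down gives g = 2x^3 + 3x^2 + 10x + 21/2
check: K g = -6x^2 - 18x - 22
so K g − (-2)·g = 4x^3 + 2x - 1 = f ✓

the image equals g(x) = 2x^3 + 3x^2 + 10x + 21/2


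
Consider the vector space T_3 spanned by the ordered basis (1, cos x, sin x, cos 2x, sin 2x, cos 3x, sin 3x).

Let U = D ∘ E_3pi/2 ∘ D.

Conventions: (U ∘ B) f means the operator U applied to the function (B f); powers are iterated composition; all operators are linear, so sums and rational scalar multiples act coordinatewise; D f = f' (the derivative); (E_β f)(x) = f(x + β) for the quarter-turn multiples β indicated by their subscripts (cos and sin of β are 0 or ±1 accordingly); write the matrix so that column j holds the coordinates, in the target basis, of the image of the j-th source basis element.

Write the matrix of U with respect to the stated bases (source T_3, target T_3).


image of 1: 0
image of cos x: -sin x
image of sin x: cos x
image of cos 2x: 4cos 2x
image of sin 2x: 4sin 2x
image of cos 3x: 9sin 3x
image of sin 3x: -9cos 3x
each image's coordinates form column j of the matrix

the matrix is [[0, 0, 0, 0, 0, 0, 0]; [0, 0, 1, 0, 0, 0, 0]; [0, -1, 0, 0, 0, 0, 0]; [0, 0, 0, 4, 0, 0, 0]; [0, 0, 0, 0, 4, 0, 0]; [0, 0, 0, 0, 0, 0, -9]; [0, 0, 0, 0, 0, 9, 0]] (rows listed top to bottom)


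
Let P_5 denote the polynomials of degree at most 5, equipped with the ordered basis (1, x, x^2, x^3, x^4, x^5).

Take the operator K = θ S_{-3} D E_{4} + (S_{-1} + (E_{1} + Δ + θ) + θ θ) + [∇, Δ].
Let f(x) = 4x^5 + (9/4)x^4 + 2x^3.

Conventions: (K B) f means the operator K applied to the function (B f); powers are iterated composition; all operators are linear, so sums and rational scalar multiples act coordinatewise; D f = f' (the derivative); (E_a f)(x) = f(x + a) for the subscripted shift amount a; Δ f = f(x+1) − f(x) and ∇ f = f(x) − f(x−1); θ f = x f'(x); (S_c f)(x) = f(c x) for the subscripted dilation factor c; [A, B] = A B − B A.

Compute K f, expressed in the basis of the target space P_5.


E_{4} f = 4x^5 + (329/4)x^4 + 678x^3 + 2800x^2 + 5792x + 4800
D E_{4} f = 20x^4 + 329x^3 + 2034x^2 + 5600x + 5792
S_{-3} D E_{4} f = 1620x^4 - 8883x^3 + 18306x^2 - 16800x + 5792
θ (S_{-3} D E_{4}) f = 6480x^4 - 26649x^3 + 36612x^2 - 16800x
S_{-1} f = -4x^5 + (9/4)x^4 - 2x^3
E_{1} f = 4x^5 + (89/4)x^4 + 51x^3 + (119/2)x^2 + 35x + 33/4
Δ f = 20x^4 + 49x^3 + (119/2)x^2 + 35x + 33/4
θ f = 20x^5 + 9x^4 + 6x^3
(E_{1} + Δ + θ) f = 24x^5 + (205/4)x^4 + 106x^3 + 119x^2 + 70x + 33/2
θ f = 20x^5 + 9x^4 + 6x^3
θ θ f = 100x^5 + 36x^4 + 18x^3
(S_{-1} + (E_{1} + Δ + θ) + θ θ) f = 120x^5 + (179/2)x^4 + 122x^3 + 119x^2 + 70x + 33/2
Δ f = 20x^4 + 49x^3 + (119/2)x^2 + 35x + 33/4
∇ Δ f = 80x^3 + 27x^2 + 52x + 9/2
∇ f = 20x^4 - 31x^3 + (65/2)x^2 - 17x + 15/4
Δ ∇ f = 80x^3 + 27x^2 + 52x + 9/2
[∇, Δ] f = 0
(θ S_{-3} D E_{4} + (S_{-1} + (E_{1} + Δ + θ) + θ θ) + [∇, Δ]) f = 120x^5 + (13139/2)x^4 - 26527x^3 + 36731x^2 - 16730x + 33/2

g(x) = 120x^5 + (13139/2)x^4 - 26527x^3 + 36731x^2 - 16730x + 33/2


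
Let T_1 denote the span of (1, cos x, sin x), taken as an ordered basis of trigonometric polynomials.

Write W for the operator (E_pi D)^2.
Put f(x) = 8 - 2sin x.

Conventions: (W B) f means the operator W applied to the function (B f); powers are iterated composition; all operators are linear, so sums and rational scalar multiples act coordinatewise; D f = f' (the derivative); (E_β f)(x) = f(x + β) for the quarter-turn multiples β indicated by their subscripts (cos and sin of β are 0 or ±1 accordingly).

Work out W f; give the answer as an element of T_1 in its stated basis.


D f = -2cos x
E_pi D f = 2cos x
D (E_pi D) f = -2sin x
E_pi D (E_pi D) f = 2sin x

the result is g(x) = 2sin x


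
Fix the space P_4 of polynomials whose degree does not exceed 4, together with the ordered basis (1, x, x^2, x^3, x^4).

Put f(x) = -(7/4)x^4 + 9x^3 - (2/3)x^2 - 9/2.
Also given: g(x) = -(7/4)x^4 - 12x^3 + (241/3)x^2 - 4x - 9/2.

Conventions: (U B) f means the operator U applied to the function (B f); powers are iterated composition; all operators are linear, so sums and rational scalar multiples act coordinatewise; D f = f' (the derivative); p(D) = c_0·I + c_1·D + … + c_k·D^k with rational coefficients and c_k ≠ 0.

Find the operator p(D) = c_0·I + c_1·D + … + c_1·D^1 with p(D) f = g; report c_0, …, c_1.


D^0 f = -(7/4)x^4 + 9x^3 - (2/3)x^2 - 9/2
D^1 f = -7x^3 + 27x^2 - (4/3)x
matching coefficients of g against c_0 f + c_1 Df + … from the top degree down determines the c_i
solution: c_0 = 1, c_1 = 3

c_0 = 1, c_1 = 3


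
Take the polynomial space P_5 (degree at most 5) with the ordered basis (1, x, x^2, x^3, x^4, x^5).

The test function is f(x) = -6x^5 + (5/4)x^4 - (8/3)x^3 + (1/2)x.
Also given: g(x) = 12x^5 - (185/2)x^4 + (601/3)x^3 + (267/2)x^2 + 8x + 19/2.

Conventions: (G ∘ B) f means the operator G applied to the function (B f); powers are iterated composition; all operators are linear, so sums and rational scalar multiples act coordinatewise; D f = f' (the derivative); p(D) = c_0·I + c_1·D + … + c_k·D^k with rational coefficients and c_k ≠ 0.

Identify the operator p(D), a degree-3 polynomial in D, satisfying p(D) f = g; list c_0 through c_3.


p(D) = -2·I + 3·D − (3/2)·D^2 − (1/2)·D^3, i.e. c_0 = -2, c_1 = 3, c_2 = -3/2, c_3 = -1/2

D^0 f = -6x^5 + (5/4)x^4 - (8/3)x^3 + (1/2)x
D^1 f = -30x^4 + 5x^3 - 8x^2 + 1/2
D^2 f = -120x^3 + 15x^2 - 16x
D^3 f = -360x^2 + 30x - 16
matching coefficients of g against c_0 f + c_1 Df + … from the top degree down determines the c_i
solution: c_0 = -2, c_1 = 3, c_2 = -3/2, c_3 = -1/2


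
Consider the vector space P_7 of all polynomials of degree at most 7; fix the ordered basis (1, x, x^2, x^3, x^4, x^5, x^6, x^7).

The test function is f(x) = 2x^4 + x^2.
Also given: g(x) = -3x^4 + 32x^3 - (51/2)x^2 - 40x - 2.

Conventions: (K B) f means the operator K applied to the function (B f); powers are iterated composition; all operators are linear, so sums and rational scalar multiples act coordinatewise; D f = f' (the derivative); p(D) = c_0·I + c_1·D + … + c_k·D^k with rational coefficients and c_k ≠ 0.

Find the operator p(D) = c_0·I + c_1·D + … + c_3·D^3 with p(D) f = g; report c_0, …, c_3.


D^0 f = 2x^4 + x^2
D^1 f = 8x^3 + 2x
D^2 f = 24x^2 + 2
D^3 f = 48x
matching coefficients of g against c_0 f + c_1 Df + … from the top degree down determines the c_i
solution: c_0 = -3/2, c_1 = 4, c_2 = -1, c_3 = -1

c_0 = -3/2, c_1 = 4, c_2 = -1, c_3 = -1


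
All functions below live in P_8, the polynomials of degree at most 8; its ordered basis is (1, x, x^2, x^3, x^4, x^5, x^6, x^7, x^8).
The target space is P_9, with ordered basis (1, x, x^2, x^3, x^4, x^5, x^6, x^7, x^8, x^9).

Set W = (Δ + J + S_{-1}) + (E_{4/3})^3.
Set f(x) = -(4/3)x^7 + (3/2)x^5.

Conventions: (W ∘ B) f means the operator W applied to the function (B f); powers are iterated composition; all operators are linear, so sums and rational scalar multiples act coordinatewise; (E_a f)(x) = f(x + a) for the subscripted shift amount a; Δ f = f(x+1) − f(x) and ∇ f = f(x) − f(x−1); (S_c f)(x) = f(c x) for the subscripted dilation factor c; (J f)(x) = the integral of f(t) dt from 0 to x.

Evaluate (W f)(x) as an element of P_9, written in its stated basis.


the result is g(x) = -(1/6)x^8 - (557/12)x^6 - 476x^5 - (17975/6)x^4 - (35215/3)x^3 - 27725x^2 - (217867/6)x - 121855/6

Δ f = -(28/3)x^6 - 28x^5 - (235/6)x^4 - (95/3)x^3 - 13x^2 - (11/6)x + 1/6
J f = -(1/6)x^8 + (1/4)x^6
S_{-1} f = (4/3)x^7 - (3/2)x^5
(Δ + J + S_{-1}) f = -(1/6)x^8 + (4/3)x^7 - (109/12)x^6 - (59/2)x^5 - (235/6)x^4 - (95/3)x^3 - 13x^2 - (11/6)x + 1/6
E_{4/3} f = -(4/3)x^7 - (112/9)x^6 - (869/18)x^5 - (8150/81)x^4 - (29360/243)x^3 - (20032/243)x^2 - (62848/2187)x - 24064/6561
E_{4/3} E_{4/3} f = -(4/3)x^7 - (224/9)x^6 - (3557/18)x^5 - (70060/81)x^4 - (547520/243)x^3 - (848384/243)x^2 - (6510592/2187)x - 7061504/6561
E_{4/3} E_{4/3} E_{4/3} f = -(4/3)x^7 - (112/3)x^6 - (893/2)x^5 - (8870/3)x^4 - (35120/3)x^3 - 27712x^2 - (108928/3)x - 60928/3
((Δ + J + S_{-1}) + (E_{4/3})^3) f = -(1/6)x^8 - (557/12)x^6 - 476x^5 - (17975/6)x^4 - (35215/3)x^3 - 27725x^2 - (217867/6)x - 121855/6


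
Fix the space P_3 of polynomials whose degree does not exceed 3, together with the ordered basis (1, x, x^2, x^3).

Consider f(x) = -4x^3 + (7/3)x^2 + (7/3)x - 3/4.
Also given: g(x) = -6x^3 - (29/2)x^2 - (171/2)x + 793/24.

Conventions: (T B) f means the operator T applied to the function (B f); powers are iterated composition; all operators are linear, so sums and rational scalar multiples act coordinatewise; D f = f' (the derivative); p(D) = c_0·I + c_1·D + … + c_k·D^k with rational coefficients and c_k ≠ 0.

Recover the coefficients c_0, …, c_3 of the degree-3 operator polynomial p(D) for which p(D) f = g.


D^0 f = -4x^3 + (7/3)x^2 + (7/3)x - 3/4
D^1 f = -12x^2 + (14/3)x + 7/3
D^2 f = -24x + 14/3
D^3 f = -24
matching coefficients of g against c_0 f + c_1 Df + … from the top degree down determines the c_i
solution: c_0 = 3/2, c_1 = 3/2, c_2 = 4, c_3 = -1/2

p(D) = (3/2)·I + (3/2)·D + 4·D^2 − (1/2)·D^3, i.e. c_0 = 3/2, c_1 = 3/2, c_2 = 4, c_3 = -1/2


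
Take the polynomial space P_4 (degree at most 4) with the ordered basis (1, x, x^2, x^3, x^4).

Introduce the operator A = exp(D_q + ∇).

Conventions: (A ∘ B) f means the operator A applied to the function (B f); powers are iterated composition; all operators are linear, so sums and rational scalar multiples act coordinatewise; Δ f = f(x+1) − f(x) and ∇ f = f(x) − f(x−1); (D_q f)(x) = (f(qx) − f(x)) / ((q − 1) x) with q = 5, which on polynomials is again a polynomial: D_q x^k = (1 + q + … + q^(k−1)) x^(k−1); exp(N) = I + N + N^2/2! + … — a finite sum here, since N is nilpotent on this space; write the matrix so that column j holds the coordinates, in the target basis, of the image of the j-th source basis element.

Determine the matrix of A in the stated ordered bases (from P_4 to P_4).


image of 1: 1
image of x: x + 2
image of x^2: x^2 + 8x + 7
image of x^3: x^3 + 34x^2 + 133x + 215/3
image of x^4: x^4 + 160x^3 + 2714x^2 + (20980/3)x + 2630
each image's coordinates form column j of the matrix

the matrix is [[1, 2, 7, 215/3, 2630]; [0, 1, 8, 133, 20980/3]; [0, 0, 1, 34, 2714]; [0, 0, 0, 1, 160]; [0, 0, 0, 0, 1]] (rows listed top to bottom)


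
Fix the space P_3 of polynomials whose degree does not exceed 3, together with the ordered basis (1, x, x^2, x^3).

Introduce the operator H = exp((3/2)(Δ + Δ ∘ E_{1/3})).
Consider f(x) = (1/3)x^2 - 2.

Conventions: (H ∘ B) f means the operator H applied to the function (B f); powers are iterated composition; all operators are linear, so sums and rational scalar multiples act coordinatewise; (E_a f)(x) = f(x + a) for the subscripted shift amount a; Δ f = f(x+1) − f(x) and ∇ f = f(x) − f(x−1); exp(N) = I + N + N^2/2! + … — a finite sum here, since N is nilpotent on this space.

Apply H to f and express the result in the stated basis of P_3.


order-1 term: 2x + 4/3
order-2 term: 3
the series for exp((3/2)(Δ + Δ ∘ E_{1/3})) f terminates at order 2
exp((3/2)(Δ + Δ ∘ E_{1/3})) f = (1/3)x^2 + 2x + 7/3

the image equals g(x) = (1/3)x^2 + 2x + 7/3


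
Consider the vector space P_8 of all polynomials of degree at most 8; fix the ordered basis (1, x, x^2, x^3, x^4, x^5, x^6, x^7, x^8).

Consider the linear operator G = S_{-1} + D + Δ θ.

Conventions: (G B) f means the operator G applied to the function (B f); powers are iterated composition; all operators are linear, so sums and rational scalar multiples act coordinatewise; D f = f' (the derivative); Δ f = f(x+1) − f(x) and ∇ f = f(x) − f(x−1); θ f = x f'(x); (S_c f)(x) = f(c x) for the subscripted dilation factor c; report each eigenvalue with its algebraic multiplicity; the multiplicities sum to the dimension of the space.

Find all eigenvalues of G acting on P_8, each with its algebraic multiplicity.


image of 1: 1
image of x: -x + 2
image of x^2: x^2 + 6x + 2
image of x^3: -x^3 + 12x^2 + 9x + 3
image of x^4: x^4 + 20x^3 + 24x^2 + 16x + 4
image of x^5: -x^5 + 30x^4 + 50x^3 + 50x^2 + 25x + 5
image of x^6: x^6 + 42x^5 + 90x^4 + 120x^3 + 90x^2 + 36x + 6
image of x^7: -x^7 + 56x^6 + 147x^5 + 245x^4 + 245x^3 + 147x^2 + 49x + 7
image of x^8: x^8 + 72x^7 + 224x^6 + 448x^5 + 560x^4 + 448x^3 + 224x^2 + 64x + 8
the matrix is upper triangular; its diagonal is (1, -1, 1, -1, 1, -1, 1, -1, 1)
for a triangular matrix the eigenvalues are the diagonal entries, with algebraic multiplicity their repetition count

λ = -1 (multiplicity 4), λ = 1 (multiplicity 5)


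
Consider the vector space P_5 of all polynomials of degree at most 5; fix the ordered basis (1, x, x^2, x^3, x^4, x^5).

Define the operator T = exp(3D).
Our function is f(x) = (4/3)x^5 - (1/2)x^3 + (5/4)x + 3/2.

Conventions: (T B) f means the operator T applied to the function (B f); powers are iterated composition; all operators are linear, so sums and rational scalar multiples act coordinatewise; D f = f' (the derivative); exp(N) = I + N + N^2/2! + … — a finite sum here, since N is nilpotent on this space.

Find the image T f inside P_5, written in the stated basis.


order-1 term: 20x^4 - (9/2)x^2 + 15/4
order-2 term: 120x^3 - (27/2)x
order-3 term: 360x^2 - 27/2
order-4 term: 540x
order-5 term: 324
the series for exp(3D) f terminates at order 5
exp(3D) f = (4/3)x^5 + 20x^4 + (239/2)x^3 + (711/2)x^2 + (2111/4)x + 1263/4

the result is g(x) = (4/3)x^5 + 20x^4 + (239/2)x^3 + (711/2)x^2 + (2111/4)x + 1263/4


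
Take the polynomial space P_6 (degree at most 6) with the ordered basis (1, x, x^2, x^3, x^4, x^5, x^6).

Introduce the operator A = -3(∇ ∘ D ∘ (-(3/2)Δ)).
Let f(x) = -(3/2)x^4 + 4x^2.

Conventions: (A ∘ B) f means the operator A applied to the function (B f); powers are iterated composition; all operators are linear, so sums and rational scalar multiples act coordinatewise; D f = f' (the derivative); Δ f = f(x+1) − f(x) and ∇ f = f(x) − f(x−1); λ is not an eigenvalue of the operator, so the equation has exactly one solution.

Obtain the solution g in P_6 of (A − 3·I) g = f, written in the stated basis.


the result is g(x) = (1/2)x^4 - (4/3)x^2 + 18x

write g with unknown coordinates in the stated basis and equate coefficients in (A − 3·I) g = f
solving from the highest basis element down gives g = (1/2)x^4 - (4/3)x^2 + 18x
check: A g = 54x
so A g − 3·g = -(3/2)x^4 + 4x^2 = f ✓


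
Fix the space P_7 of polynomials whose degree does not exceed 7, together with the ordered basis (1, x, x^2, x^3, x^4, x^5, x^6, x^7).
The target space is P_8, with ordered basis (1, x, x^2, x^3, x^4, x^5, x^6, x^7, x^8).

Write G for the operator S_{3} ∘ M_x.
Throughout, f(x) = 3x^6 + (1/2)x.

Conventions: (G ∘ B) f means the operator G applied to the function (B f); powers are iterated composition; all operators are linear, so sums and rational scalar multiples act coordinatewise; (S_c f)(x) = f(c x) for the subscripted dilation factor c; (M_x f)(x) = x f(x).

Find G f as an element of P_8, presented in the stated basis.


M_x f = 3x^7 + (1/2)x^2
S_{3} M_x f = 6561x^7 + (9/2)x^2

the image equals g(x) = 6561x^7 + (9/2)x^2


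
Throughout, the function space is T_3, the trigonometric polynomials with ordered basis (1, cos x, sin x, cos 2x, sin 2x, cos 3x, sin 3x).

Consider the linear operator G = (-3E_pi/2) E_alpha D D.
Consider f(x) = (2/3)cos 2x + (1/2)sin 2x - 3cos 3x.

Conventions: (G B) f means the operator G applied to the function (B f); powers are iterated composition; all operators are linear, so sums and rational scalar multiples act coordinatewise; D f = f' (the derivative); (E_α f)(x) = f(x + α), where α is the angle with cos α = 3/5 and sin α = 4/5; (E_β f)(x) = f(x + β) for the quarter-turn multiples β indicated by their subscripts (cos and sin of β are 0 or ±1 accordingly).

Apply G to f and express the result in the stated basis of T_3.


D f = cos 2x - (4/3)sin 2x + 9sin 3x
D D f = -(8/3)cos 2x - 2sin 2x + 27cos 3x
E_alpha (D D) f = -(88/75)cos 2x + (78/25)sin 2x - (3159/125)cos 3x - (1188/125)sin 3x
E_pi/2 E_alpha (D D) f = (88/75)cos 2x - (78/25)sin 2x + (1188/125)cos 3x - (3159/125)sin 3x
(-3E_pi/2) E_alpha (D D) f = -(88/25)cos 2x + (234/25)sin 2x - (3564/125)cos 3x + (9477/125)sin 3x

the image equals g(x) = -(88/25)cos 2x + (234/25)sin 2x - (3564/125)cos 3x + (9477/125)sin 3x


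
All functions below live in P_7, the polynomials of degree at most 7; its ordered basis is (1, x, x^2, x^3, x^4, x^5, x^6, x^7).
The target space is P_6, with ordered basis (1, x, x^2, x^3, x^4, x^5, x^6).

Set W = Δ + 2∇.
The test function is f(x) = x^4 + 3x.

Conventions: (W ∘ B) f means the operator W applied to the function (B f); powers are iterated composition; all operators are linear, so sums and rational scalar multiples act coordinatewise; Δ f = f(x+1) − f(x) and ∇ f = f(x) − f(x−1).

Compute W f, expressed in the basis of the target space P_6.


the result is g(x) = 12x^3 - 6x^2 + 12x + 8

Δ f = 4x^3 + 6x^2 + 4x + 4
∇ f = 4x^3 - 6x^2 + 4x + 2
(2∇) f = 8x^3 - 12x^2 + 8x + 4
(Δ + 2∇) f = 12x^3 - 6x^2 + 12x + 8


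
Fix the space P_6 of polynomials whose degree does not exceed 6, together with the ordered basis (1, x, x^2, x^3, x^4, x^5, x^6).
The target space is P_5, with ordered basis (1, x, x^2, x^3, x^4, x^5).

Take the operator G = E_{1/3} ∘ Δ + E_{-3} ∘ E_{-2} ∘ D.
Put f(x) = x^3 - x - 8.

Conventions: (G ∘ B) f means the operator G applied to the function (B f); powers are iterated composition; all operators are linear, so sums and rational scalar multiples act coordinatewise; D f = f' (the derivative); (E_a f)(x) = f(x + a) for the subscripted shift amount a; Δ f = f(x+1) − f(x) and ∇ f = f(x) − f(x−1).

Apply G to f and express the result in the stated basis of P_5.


g(x) = 6x^2 - 25x + 226/3

Δ f = 3x^2 + 3x
E_{1/3} Δ f = 3x^2 + 5x + 4/3
D f = 3x^2 - 1
E_{-2} D f = 3x^2 - 12x + 11
E_{-3} E_{-2} D f = 3x^2 - 30x + 74
(E_{1/3} ∘ Δ + E_{-3} ∘ E_{-2} ∘ D) f = 6x^2 - 25x + 226/3


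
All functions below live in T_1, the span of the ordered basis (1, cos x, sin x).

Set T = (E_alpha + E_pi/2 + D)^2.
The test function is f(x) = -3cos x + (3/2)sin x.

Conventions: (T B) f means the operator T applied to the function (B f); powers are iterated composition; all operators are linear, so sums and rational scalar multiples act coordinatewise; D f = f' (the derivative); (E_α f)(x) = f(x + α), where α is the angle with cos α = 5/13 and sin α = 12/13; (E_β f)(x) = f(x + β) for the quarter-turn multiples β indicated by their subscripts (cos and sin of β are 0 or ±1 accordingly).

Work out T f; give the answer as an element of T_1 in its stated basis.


E_alpha f = (3/13)cos x + (87/26)sin x
E_pi/2 f = (3/2)cos x + 3sin x
D f = (3/2)cos x + 3sin x
(E_alpha + E_pi/2 + D) f = (42/13)cos x + (243/26)sin x
E_alpha (E_alpha + E_pi/2 + D) f = (1668/169)cos x + (207/338)sin x
E_pi/2 (E_alpha + E_pi/2 + D) f = (243/26)cos x - (42/13)sin x
D (E_alpha + E_pi/2 + D) f = (243/26)cos x - (42/13)sin x
(E_alpha + E_pi/2 + D) (E_alpha + E_pi/2 + D) f = (4827/169)cos x - (1977/338)sin x

the image equals g(x) = (4827/169)cos x - (1977/338)sin x


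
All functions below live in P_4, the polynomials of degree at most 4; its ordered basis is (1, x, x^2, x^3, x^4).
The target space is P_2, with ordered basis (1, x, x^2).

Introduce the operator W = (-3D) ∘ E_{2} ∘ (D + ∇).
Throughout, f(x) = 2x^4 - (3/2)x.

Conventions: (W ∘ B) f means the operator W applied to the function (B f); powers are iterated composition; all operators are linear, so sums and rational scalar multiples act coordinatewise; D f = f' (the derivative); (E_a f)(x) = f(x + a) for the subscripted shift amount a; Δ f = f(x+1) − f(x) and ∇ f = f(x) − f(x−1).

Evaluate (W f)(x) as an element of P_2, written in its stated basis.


the image equals g(x) = -144x^2 - 504x - 456

D f = 8x^3 - 3/2
∇ f = 8x^3 - 12x^2 + 8x - 7/2
(D + ∇) f = 16x^3 - 12x^2 + 8x - 5
E_{2} (D + ∇) f = 16x^3 + 84x^2 + 152x + 91
D E_{2} (D + ∇) f = 48x^2 + 168x + 152
(-3D) E_{2} (D + ∇) f = -144x^2 - 504x - 456


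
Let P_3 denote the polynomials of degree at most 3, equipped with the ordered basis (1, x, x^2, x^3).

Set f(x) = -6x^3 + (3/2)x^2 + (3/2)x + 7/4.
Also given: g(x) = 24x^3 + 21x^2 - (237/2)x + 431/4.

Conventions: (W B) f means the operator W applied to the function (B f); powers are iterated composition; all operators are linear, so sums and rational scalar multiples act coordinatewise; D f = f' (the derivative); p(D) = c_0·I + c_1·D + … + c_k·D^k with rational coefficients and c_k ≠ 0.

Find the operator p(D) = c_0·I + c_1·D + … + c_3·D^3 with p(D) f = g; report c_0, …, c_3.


c_0 = -4, c_1 = -3/2, c_2 = 3, c_3 = -3

D^0 f = -6x^3 + (3/2)x^2 + (3/2)x + 7/4
D^1 f = -18x^2 + 3x + 3/2
D^2 f = -36x + 3
D^3 f = -36
matching coefficients of g against c_0 f + c_1 Df + … from the top degree down determines the c_i
solution: c_0 = -4, c_1 = -3/2, c_2 = 3, c_3 = -3


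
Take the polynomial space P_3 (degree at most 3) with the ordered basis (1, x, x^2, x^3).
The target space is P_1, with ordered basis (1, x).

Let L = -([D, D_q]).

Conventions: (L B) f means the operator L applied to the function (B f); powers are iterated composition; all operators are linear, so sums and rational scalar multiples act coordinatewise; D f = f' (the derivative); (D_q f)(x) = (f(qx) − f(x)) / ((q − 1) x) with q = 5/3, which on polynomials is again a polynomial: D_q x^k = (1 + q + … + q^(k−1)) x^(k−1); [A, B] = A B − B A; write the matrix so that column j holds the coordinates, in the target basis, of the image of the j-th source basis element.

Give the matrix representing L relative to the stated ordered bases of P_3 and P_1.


image of 1: 0
image of x: 0
image of x^2: -2/3
image of x^3: -(26/9)x
each image's coordinates form column j of the matrix

the matrix is [[0, 0, -2/3, 0]; [0, 0, 0, -26/9]] (rows listed top to bottom)


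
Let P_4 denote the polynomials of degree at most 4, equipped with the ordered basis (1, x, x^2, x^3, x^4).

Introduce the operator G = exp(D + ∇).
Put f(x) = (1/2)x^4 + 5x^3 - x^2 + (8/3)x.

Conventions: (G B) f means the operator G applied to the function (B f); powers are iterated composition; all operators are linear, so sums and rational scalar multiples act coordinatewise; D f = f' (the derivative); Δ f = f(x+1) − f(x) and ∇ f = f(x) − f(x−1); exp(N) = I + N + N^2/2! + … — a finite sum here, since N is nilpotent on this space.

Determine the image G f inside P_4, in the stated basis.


order-1 term: 4x^3 + 27x^2 - 17x + 65/6
order-2 term: 12x^2 + 48x - 57/2
order-3 term: 16x + 28
order-4 term: 8
the series for exp(D + ∇) f terminates at order 4
exp(D + ∇) f = (1/2)x^4 + 9x^3 + 38x^2 + (149/3)x + 55/3

g(x) = (1/2)x^4 + 9x^3 + 38x^2 + (149/3)x + 55/3


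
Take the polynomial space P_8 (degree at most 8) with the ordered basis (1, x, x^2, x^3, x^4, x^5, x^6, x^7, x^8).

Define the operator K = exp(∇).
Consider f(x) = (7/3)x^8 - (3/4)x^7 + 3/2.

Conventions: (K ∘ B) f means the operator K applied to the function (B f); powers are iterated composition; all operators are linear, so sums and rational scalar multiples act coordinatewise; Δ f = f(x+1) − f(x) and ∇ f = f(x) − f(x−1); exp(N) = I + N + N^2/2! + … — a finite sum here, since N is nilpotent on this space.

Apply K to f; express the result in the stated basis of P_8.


order-1 term: (56/3)x^7 - (847/12)x^6 + (1757/12)x^5 - (2275/12)x^4 + (1883/12)x^3 - (973/12)x^2 + (287/12)x - 37/12
order-2 term: (196/3)x^6 - (1631/4)x^5 + (14665/12)x^4 - (8575/4)x^3 + (27139/12)x^2 - (5355/4)x + 4123/12
order-3 term: (392/3)x^5 - (4025/4)x^4 + (20545/6)x^3 - (25095/4)x^2 + (36547/6)x - 9919/4
order-4 term: (490/3)x^4 - (15995/12)x^3 + (26425/6)x^2 - (82495/12)x + 8463/2
order-5 term: (392/3)x^3 - (3983/4)x^2 + (32305/12)x - 2555
order-6 term: (196/3)x^2 - (1589/4)x + 7637/12
order-7 term: (56/3)x - 793/12
order-8 term: 7/3
the series for exp(∇) f terminates at order 8
exp(∇) f = (7/3)x^8 + (215/12)x^7 - (21/4)x^6 - (392/3)x^5 + (2275/12)x^4 + (2821/12)x^3 - (1239/2)x^2 + (861/4)x + 1337/12

the image equals g(x) = (7/3)x^8 + (215/12)x^7 - (21/4)x^6 - (392/3)x^5 + (2275/12)x^4 + (2821/12)x^3 - (1239/2)x^2 + (861/4)x + 1337/12


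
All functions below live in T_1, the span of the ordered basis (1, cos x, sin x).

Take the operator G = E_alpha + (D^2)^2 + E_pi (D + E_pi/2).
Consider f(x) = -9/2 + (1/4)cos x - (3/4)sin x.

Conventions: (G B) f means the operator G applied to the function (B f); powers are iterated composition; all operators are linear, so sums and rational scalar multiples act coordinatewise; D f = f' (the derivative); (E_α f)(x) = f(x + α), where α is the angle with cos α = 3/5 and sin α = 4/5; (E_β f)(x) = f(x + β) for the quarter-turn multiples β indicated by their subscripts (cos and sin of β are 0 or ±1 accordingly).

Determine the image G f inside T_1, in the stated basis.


E_alpha f = -9/2 - (9/20)cos x - (13/20)sin x
D f = -(3/4)cos x - (1/4)sin x
D D f = -(1/4)cos x + (3/4)sin x
D D^2 f = (3/4)cos x + (1/4)sin x
D D D^2 f = (1/4)cos x - (3/4)sin x
D f = -(3/4)cos x - (1/4)sin x
E_pi/2 f = -9/2 - (3/4)cos x - (1/4)sin x
(D + E_pi/2) f = -9/2 - (3/2)cos x - (1/2)sin x
E_pi (D + E_pi/2) f = -9/2 + (3/2)cos x + (1/2)sin x
(E_alpha + (D^2)^2 + E_pi (D + E_pi/2)) f = -9 + (13/10)cos x - (9/10)sin x

the result is g(x) = -9 + (13/10)cos x - (9/10)sin x


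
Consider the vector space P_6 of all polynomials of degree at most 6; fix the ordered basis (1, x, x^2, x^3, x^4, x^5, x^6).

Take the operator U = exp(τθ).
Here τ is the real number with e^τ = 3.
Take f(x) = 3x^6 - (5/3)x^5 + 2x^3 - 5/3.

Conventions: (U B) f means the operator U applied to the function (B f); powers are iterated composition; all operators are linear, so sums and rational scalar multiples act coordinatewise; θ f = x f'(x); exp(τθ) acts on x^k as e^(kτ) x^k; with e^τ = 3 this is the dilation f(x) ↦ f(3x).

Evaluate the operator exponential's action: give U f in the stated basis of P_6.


the image equals g(x) = 2187x^6 - 405x^5 + 54x^3 - 5/3

exp(τθ) x^k = e^(kτ) x^k; with e^τ = 3 this sends x^k to 3^k x^k
x^3 ↦ 27 x^3
x^5 ↦ 243 x^5
x^6 ↦ 729 x^6
applying this coordinatewise to f: exp(τθ) f = 2187x^6 - 405x^5 + 54x^3 - 5/3


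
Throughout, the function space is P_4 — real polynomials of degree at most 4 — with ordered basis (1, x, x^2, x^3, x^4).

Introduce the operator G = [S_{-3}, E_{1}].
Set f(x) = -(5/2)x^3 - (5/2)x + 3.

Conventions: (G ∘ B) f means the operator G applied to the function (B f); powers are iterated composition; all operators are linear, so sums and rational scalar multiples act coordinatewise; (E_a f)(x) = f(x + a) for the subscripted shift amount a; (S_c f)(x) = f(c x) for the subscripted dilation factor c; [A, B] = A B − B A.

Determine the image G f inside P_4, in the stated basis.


E_{1} f = -(5/2)x^3 - (15/2)x^2 - 10x - 2
S_{-3} E_{1} f = (135/2)x^3 - (135/2)x^2 + 30x - 2
S_{-3} f = (135/2)x^3 + (15/2)x + 3
E_{1} S_{-3} f = (135/2)x^3 + (405/2)x^2 + 210x + 78
[S_{-3}, E_{1}] f = -270x^2 - 180x - 80

the result is g(x) = -270x^2 - 180x - 80


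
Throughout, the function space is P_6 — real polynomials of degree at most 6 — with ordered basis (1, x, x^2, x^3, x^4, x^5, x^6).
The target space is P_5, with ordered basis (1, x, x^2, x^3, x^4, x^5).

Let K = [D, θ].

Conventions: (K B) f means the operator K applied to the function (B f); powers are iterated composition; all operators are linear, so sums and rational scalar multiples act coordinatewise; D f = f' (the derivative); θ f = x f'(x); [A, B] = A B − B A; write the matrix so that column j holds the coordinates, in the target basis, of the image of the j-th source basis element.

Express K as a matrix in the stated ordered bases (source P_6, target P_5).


the matrix is [[0, 1, 0, 0, 0, 0, 0]; [0, 0, 2, 0, 0, 0, 0]; [0, 0, 0, 3, 0, 0, 0]; [0, 0, 0, 0, 4, 0, 0]; [0, 0, 0, 0, 0, 5, 0]; [0, 0, 0, 0, 0, 0, 6]] (rows listed top to bottom)

image of 1: 0
image of x: 1
image of x^2: 2x
image of x^3: 3x^2
image of x^4: 4x^3
image of x^5: 5x^4
image of x^6: 6x^5
each image's coordinates form column j of the matrix


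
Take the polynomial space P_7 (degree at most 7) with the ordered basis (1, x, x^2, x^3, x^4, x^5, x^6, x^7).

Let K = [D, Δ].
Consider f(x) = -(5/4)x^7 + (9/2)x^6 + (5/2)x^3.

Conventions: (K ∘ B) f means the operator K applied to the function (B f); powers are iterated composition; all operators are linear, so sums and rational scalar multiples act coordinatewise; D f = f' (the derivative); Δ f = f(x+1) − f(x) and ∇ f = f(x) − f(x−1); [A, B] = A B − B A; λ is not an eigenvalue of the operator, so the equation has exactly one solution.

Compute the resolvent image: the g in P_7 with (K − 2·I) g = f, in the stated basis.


g(x) = (5/8)x^7 - (9/4)x^6 - (5/4)x^3

write g with unknown coordinates in the stated basis and equate coefficients in (K − 2·I) g = f
solving from the highest basis element down gives g = (5/8)x^7 - (9/4)x^6 - (5/4)x^3
check: K g = 0
so K g − 2·g = -(5/4)x^7 + (9/2)x^6 + (5/2)x^3 = f ✓


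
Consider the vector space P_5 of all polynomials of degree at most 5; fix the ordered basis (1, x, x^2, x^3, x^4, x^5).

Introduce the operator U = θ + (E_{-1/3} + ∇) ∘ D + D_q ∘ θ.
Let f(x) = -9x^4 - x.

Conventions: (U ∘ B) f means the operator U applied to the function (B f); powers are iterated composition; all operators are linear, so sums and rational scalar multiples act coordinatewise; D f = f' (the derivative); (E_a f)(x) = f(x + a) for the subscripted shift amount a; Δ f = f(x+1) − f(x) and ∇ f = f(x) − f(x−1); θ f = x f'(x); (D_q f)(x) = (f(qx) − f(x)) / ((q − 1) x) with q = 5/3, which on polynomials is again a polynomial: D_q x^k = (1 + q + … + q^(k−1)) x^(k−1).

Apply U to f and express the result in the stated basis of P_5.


θ f = -36x^4 - x
D f = -36x^3 - 1
E_{-1/3} D f = -36x^3 + 36x^2 - 12x + 1/3
∇ D f = -108x^2 + 108x - 36
(E_{-1/3} + ∇) D f = -36x^3 - 72x^2 + 96x - 107/3
θ f = -36x^4 - x
D_q θ f = -(1088/3)x^3 - 1
(θ + (E_{-1/3} + ∇) ∘ D + D_q ∘ θ) f = -36x^4 - (1196/3)x^3 - 72x^2 + 95x - 110/3

g(x) = -36x^4 - (1196/3)x^3 - 72x^2 + 95x - 110/3


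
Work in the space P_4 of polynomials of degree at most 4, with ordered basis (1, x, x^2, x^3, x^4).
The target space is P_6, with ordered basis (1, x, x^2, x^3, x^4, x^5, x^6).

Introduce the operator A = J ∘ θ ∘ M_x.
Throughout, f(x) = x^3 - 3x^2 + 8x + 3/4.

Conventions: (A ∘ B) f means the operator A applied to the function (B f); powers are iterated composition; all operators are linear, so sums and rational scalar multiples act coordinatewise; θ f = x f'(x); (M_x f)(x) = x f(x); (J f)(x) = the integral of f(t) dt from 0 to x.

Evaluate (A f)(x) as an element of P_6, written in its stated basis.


M_x f = x^4 - 3x^3 + 8x^2 + (3/4)x
θ M_x f = 4x^4 - 9x^3 + 16x^2 + (3/4)x
J θ M_x f = (4/5)x^5 - (9/4)x^4 + (16/3)x^3 + (3/8)x^2

the result is g(x) = (4/5)x^5 - (9/4)x^4 + (16/3)x^3 + (3/8)x^2
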